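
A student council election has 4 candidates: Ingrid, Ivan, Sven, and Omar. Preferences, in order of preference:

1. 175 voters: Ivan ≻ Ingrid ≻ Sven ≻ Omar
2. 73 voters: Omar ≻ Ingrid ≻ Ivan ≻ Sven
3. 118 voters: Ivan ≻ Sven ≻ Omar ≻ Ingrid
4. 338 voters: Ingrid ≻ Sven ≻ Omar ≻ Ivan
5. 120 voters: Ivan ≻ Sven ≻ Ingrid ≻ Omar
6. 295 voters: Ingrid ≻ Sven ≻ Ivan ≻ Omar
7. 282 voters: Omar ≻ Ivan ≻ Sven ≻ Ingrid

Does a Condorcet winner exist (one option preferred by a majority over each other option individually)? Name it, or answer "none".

Ingrid

Ingrid vs Ivan: 706–695 for Ingrid.
Ingrid vs Sven: 881–520 for Ingrid.
Ingrid vs Omar: 928–473 for Ingrid.
Ingrid beats every other option head-to-head.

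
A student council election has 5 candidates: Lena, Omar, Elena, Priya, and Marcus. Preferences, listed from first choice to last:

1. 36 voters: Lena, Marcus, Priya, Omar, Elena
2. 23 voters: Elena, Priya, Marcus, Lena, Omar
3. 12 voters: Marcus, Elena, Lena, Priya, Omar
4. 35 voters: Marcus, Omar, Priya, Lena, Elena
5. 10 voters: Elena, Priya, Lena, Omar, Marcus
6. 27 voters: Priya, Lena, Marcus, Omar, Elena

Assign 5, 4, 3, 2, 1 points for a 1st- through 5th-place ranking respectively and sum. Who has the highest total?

Marcus

Lena: 36·5 + 23·2 + 12·3 + 35·2 + 10·3 + 27·4 = 470
Omar: 36·2 + 23·1 + 12·1 + 35·4 + 10·2 + 27·2 = 321
Elena: 36·1 + 23·5 + 12·4 + 35·1 + 10·5 + 27·1 = 311
Priya: 36·3 + 23·4 + 12·2 + 35·3 + 10·4 + 27·5 = 504
Marcus: 36·4 + 23·3 + 12·5 + 35·5 + 10·1 + 27·3 = 539
Marcus has the highest Borda score (539).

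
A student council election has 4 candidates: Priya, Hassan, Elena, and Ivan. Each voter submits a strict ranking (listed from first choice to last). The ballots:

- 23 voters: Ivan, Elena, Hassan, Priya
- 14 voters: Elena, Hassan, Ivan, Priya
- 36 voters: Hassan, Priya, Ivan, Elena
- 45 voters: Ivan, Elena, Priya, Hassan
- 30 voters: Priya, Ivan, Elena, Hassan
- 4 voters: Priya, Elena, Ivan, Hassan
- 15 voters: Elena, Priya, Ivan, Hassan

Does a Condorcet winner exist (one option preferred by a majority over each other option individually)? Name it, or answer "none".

none

Checking pairwise contests:
Elena beats Priya 97–70.
Priya beats Hassan 94–73.
Ivan beats Elena 134–33.
Priya beats Ivan 85–82.
Every option loses at least one head-to-head, so there is no Condorcet winner.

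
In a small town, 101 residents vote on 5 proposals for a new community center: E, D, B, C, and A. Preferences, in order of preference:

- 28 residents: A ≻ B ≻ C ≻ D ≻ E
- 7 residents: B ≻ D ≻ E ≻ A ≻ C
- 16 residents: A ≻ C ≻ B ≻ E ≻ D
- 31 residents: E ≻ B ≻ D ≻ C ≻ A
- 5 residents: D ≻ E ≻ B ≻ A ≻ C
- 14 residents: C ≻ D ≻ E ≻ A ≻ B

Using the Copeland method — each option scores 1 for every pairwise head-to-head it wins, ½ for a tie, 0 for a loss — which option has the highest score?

B

E: beats A; loses to D, B, and C → score 1.
D: beats E and A; loses to B and C → score 2.
B: beats E, D, and C; loses to A → score 3.
C: beats E and D; loses to B and A → score 2.
A: beats B and C; loses to E and D → score 2.
B has the best pairwise record.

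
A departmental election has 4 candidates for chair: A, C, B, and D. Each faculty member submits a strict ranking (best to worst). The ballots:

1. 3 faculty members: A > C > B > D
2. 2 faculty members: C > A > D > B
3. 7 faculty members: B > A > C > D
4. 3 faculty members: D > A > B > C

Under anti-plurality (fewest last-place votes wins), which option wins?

Last-place votes: A 0, C 3, B 2, D 10.
A is ranked last by the fewest voters, so A wins.

A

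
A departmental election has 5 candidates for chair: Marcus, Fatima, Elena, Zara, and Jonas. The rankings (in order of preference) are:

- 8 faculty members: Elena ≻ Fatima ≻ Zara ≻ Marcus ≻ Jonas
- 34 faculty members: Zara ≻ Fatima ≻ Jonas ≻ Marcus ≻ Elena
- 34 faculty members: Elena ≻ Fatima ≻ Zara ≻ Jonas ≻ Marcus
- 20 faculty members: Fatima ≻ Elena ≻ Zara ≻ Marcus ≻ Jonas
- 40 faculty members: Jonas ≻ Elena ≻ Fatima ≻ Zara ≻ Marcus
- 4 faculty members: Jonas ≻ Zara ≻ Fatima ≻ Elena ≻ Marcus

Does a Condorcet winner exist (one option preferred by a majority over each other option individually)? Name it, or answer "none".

Checking pairwise contests:
Fatima beats Marcus 140–0.
Elena beats Fatima 82–58.
Jonas beats Elena 78–62.
Fatima beats Zara 102–38.
Fatima beats Jonas 96–44.
Every option loses at least one head-to-head, so there is no Condorcet winner.

none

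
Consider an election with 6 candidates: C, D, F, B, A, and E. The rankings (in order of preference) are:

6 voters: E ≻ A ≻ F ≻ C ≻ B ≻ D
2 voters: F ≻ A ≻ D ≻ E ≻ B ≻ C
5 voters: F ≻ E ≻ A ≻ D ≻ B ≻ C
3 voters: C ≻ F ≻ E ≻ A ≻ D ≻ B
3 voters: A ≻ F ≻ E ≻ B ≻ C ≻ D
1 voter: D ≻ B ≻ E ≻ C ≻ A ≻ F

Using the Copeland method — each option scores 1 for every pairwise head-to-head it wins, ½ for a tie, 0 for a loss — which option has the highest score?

C: beats D; loses to F, B, A, and E → score 1.
D: beats B; loses to C, F, A, and E → score 1.
F: beats C, D, B, and E; ties A → score 4.5.
B: beats C; loses to D, F, A, and E → score 1.
A: beats C, D, and B; ties F; loses to E → score 3.5.
E: beats C, D, B, and A; loses to F → score 4.
F has the best pairwise record.

F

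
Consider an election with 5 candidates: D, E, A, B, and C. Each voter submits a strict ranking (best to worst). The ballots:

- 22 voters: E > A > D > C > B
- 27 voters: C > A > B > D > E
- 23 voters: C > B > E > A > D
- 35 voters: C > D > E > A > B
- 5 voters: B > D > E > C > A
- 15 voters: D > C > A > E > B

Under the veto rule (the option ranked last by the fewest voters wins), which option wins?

Last-place votes: D 23, E 27, A 5, B 72, C 0.
C is ranked last by the fewest voters, so C wins.

C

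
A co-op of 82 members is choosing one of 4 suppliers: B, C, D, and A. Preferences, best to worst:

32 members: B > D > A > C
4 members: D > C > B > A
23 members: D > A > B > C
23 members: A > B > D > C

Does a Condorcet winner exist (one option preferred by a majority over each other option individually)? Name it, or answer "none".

none

Checking pairwise contests:
A beats B 46–36.
B beats C 78–4.
B beats D 55–27.
D beats A 59–23.
Every option loses at least one head-to-head, so there is no Condorcet winner.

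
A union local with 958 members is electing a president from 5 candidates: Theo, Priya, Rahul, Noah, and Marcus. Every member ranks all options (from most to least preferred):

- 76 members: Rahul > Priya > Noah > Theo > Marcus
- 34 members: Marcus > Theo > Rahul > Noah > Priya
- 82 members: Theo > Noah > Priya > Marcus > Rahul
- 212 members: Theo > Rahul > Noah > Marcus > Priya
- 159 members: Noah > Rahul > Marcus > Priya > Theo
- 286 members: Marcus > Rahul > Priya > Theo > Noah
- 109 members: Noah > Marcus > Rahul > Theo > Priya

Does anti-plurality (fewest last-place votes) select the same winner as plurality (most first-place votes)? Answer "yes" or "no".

yes

Anti-plurality — last-place votes: Theo 159, Priya 355, Rahul 82, Noah 286, Marcus 76. Winner: Marcus.
Plurality — first-place votes: Theo 294, Priya 0, Rahul 76, Noah 268, Marcus 320. Winner: Marcus.
The two methods agree.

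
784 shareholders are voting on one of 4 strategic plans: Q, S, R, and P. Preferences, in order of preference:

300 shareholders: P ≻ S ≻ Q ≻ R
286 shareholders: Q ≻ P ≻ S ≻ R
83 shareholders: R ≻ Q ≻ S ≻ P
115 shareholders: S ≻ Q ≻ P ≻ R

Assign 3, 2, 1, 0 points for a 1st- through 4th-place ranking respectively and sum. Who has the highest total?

Q: 300·1 + 286·3 + 83·2 + 115·2 = 1554
S: 300·2 + 286·1 + 83·1 + 115·3 = 1314
R: 300·0 + 286·0 + 83·3 + 115·0 = 249
P: 300·3 + 286·2 + 83·0 + 115·1 = 1587
P has the highest Borda score (1587).

P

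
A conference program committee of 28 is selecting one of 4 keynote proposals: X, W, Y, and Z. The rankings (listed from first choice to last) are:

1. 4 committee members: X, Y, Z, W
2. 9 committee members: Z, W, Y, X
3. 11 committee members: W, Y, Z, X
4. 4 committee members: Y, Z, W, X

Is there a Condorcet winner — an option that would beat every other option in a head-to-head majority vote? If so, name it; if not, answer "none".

none

Checking pairwise contests:
W beats X 24–4.
Z beats W 17–11.
W beats Y 20–8.
Y beats Z 19–9.
Every option loses at least one head-to-head, so there is no Condorcet winner.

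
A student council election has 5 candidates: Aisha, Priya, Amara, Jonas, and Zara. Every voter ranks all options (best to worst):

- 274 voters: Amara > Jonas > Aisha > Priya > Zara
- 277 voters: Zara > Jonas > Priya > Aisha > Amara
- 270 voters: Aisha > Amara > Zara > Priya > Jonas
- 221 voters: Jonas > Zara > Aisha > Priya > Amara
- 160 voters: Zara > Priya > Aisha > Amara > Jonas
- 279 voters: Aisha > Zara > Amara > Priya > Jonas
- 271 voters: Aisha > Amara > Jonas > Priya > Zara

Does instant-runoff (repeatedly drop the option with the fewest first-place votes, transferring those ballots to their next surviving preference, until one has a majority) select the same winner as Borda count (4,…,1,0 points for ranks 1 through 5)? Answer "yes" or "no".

yes

Instant-runoff — R1 Aisha 820, Priya 0, Amara 274, Jonas 221, Zara 437 (Priya out); R2 Aisha 820, Amara 274, Jonas 221, Zara 437 (Jonas out); R3 Aisha 820, Amara 274, Zara 658 (Amara out); R4 Aisha 1094, Zara 658 (Aisha winner). Winner: Aisha.
Borda — scores: Aisha 4867, Priya 2349, Amara 3437, Jonas 3079, Zara 3788. Winner: Aisha.
The two methods agree.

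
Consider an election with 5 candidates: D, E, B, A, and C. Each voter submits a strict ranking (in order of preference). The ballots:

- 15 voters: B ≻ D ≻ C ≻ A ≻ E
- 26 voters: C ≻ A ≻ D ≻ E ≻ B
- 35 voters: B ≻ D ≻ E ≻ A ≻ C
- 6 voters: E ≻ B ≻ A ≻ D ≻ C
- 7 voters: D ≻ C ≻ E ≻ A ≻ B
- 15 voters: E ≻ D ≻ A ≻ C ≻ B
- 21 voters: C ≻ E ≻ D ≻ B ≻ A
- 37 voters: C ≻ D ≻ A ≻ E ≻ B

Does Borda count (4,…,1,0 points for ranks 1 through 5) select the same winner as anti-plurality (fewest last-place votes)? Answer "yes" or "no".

Borda — scores: D 434, E 294, B 239, A 251, C 402. Winner: D.
Anti-plurality — last-place votes: D 0, E 15, B 85, A 21, C 41. Winner: D.
The two methods agree.

yes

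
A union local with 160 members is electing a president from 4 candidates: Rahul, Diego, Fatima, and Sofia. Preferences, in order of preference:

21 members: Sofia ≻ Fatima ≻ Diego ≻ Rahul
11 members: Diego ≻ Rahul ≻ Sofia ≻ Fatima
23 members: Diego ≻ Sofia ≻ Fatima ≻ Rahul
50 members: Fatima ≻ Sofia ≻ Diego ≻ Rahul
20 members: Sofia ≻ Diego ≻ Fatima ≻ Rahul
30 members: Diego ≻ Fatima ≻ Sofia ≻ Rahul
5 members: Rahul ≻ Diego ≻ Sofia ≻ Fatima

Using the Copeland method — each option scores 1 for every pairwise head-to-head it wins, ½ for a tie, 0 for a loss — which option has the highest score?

Rahul: loses to Diego, Fatima, and Sofia → score 0.
Diego: beats Rahul and Fatima; loses to Sofia → score 2.
Fatima: beats Rahul; ties Sofia; loses to Diego → score 1.5.
Sofia: beats Rahul and Diego; ties Fatima → score 2.5.
Sofia has the best pairwise record.

Sofia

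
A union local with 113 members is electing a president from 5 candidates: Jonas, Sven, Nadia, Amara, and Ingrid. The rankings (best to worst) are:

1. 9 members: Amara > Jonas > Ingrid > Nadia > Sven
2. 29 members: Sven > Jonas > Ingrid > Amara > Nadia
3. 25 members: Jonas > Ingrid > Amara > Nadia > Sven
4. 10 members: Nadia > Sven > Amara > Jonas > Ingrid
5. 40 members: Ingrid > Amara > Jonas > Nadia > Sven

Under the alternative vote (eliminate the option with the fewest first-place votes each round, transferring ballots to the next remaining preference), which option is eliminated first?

Amara

Round 1: Jonas 25, Sven 29, Nadia 10, Amara 9, Ingrid 40. Eliminate Amara.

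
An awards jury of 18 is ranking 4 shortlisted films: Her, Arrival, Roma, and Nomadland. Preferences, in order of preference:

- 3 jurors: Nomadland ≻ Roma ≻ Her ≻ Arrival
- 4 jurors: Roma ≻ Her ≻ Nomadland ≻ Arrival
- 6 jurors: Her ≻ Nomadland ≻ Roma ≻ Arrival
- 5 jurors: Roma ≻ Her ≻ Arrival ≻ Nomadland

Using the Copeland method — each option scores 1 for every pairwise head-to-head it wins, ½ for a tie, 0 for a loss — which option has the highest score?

Roma

Her: beats Arrival and Nomadland; loses to Roma → score 2.
Arrival: loses to Her, Roma, and Nomadland → score 0.
Roma: beats Her and Arrival; ties Nomadland → score 2.5.
Nomadland: beats Arrival; ties Roma; loses to Her → score 1.5.
Roma has the best pairwise record.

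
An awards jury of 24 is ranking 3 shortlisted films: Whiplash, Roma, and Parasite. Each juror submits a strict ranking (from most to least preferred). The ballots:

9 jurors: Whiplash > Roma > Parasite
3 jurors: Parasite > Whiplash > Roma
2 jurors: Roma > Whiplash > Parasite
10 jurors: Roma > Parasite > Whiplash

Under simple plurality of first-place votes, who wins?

Roma

First-place votes: Whiplash 9, Roma 12, Parasite 3.
Roma has the most first-place votes.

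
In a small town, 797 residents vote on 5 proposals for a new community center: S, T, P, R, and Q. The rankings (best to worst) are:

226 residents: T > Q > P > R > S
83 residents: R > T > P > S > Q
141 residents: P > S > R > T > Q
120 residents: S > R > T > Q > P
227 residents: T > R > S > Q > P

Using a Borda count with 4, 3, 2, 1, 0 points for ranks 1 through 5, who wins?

S: 226·0 + 83·1 + 141·3 + 120·4 + 227·2 = 1440
T: 226·4 + 83·3 + 141·1 + 120·2 + 227·4 = 2442
P: 226·2 + 83·2 + 141·4 + 120·0 + 227·0 = 1182
R: 226·1 + 83·4 + 141·2 + 120·3 + 227·3 = 1881
Q: 226·3 + 83·0 + 141·0 + 120·1 + 227·1 = 1025
T has the highest Borda score (2442).

T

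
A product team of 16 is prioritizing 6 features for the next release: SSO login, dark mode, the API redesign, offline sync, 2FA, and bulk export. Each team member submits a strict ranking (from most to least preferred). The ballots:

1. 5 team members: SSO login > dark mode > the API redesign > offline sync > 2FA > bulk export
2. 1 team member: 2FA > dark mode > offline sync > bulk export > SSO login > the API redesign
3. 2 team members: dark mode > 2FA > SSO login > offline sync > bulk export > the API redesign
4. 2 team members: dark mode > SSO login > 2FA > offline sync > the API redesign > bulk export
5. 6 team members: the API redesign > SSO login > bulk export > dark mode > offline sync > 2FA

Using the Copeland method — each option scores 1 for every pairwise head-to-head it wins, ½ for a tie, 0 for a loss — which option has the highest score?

SSO login: beats dark mode, the API redesign, offline sync, 2FA, and bulk export → score 5.
dark mode: beats the API redesign, offline sync, 2FA, and bulk export; loses to SSO login → score 4.
the API redesign: beats offline sync, 2FA, and bulk export; loses to SSO login and dark mode → score 3.
offline sync: beats 2FA and bulk export; loses to SSO login, dark mode, and the API redesign → score 2.
2FA: beats bulk export; loses to SSO login, dark mode, the API redesign, and offline sync → score 1.
bulk export: loses to SSO login, dark mode, the API redesign, offline sync, and 2FA → score 0.
SSO login has the best pairwise record.

SSO login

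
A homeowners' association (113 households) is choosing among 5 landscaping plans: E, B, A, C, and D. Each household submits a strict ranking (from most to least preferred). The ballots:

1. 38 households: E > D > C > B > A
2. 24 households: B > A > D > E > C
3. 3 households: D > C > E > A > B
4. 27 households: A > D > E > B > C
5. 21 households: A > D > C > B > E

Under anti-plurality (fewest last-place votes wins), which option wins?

Last-place votes: E 21, B 3, A 38, C 51, D 0.
D is ranked last by the fewest voters, so D wins.

D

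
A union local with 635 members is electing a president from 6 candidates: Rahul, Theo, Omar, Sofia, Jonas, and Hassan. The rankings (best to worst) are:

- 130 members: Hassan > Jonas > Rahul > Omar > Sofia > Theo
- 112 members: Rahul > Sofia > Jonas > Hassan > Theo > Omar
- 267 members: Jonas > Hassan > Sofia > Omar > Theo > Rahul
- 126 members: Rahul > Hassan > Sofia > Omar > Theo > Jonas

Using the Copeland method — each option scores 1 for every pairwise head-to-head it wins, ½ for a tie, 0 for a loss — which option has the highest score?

Rahul: beats Theo, Omar, and Sofia; loses to Jonas and Hassan → score 3.
Theo: loses to Rahul, Omar, Sofia, Jonas, and Hassan → score 0.
Omar: beats Theo; loses to Rahul, Sofia, Jonas, and Hassan → score 1.
Sofia: beats Theo and Omar; loses to Rahul, Jonas, and Hassan → score 2.
Jonas: beats Rahul, Theo, Omar, Sofia, and Hassan → score 5.
Hassan: beats Rahul, Theo, Omar, and Sofia; loses to Jonas → score 4.
Jonas has the best pairwise record.

Jonas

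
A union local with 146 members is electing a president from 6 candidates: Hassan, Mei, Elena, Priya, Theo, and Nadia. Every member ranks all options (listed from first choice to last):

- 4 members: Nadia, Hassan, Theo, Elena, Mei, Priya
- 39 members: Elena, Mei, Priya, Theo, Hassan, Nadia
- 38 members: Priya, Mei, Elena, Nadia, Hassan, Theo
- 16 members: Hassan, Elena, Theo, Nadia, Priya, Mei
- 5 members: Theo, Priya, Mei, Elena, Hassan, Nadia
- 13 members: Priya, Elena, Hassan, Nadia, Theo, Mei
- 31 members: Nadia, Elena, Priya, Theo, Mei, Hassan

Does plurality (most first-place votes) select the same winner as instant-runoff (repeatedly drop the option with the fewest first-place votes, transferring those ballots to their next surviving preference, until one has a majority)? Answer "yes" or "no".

Plurality — first-place votes: Hassan 16, Mei 0, Elena 39, Priya 51, Theo 5, Nadia 35. Winner: Priya.
Instant-runoff — R1 Hassan 16, Mei 0, Elena 39, Priya 51, Theo 5, Nadia 35 (Mei out); R2 Hassan 16, Elena 39, Priya 51, Theo 5, Nadia 35 (Theo out); R3 Hassan 16, Elena 39, Priya 56, Nadia 35 (Hassan out); R4 Elena 55, Priya 56, Nadia 35 (Nadia out); R5 Elena 90, Priya 56 (Elena winner). Winner: Elena.
The two methods disagree.

no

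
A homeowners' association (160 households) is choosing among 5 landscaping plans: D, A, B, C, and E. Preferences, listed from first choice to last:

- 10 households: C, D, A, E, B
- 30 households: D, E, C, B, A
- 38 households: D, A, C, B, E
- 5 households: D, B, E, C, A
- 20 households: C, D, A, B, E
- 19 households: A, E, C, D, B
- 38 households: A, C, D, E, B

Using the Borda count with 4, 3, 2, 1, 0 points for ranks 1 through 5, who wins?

D: 10·3 + 30·4 + 38·4 + 5·4 + 20·3 + 19·1 + 38·2 = 477
A: 10·2 + 30·0 + 38·3 + 5·0 + 20·2 + 19·4 + 38·4 = 402
B: 10·0 + 30·1 + 38·1 + 5·3 + 20·1 + 19·0 + 38·0 = 103
C: 10·4 + 30·2 + 38·2 + 5·1 + 20·4 + 19·2 + 38·3 = 413
E: 10·1 + 30·3 + 38·0 + 5·2 + 20·0 + 19·3 + 38·1 = 205
D has the highest Borda score (477).

D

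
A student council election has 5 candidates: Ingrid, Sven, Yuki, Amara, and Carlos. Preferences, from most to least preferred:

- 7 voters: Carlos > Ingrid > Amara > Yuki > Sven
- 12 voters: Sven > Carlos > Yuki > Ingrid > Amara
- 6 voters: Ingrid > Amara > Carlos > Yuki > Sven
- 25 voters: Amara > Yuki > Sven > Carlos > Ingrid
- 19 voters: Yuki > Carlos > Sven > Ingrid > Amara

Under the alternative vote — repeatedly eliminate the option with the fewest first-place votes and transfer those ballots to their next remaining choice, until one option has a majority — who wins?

Amara

Round 1: Ingrid 6, Sven 12, Yuki 19, Amara 25, Carlos 7. Eliminate Ingrid.
Round 2: Sven 12, Yuki 19, Amara 31, Carlos 7. Eliminate Carlos.
Round 3: Sven 12, Yuki 19, Amara 38. Amara has a majority.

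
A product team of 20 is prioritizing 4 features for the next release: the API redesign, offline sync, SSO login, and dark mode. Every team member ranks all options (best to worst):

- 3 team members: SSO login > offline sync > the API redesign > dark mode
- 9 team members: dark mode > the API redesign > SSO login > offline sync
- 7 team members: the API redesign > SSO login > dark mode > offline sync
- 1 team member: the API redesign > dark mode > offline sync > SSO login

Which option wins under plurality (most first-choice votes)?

First-place votes: the API redesign 8, offline sync 0, SSO login 3, dark mode 9.
dark mode has the most first-place votes.

dark mode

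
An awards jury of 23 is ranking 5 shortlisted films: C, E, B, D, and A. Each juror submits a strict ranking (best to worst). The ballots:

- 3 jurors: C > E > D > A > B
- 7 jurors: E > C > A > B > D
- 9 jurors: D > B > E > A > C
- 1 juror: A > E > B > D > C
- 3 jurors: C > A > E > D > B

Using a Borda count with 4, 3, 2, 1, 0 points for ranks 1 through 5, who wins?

C: 3·4 + 7·3 + 9·0 + 1·0 + 3·4 = 45
E: 3·3 + 7·4 + 9·2 + 1·3 + 3·2 = 64
B: 3·0 + 7·1 + 9·3 + 1·2 + 3·0 = 36
D: 3·2 + 7·0 + 9·4 + 1·1 + 3·1 = 46
A: 3·1 + 7·2 + 9·1 + 1·4 + 3·3 = 39
E has the highest Borda score (64).

E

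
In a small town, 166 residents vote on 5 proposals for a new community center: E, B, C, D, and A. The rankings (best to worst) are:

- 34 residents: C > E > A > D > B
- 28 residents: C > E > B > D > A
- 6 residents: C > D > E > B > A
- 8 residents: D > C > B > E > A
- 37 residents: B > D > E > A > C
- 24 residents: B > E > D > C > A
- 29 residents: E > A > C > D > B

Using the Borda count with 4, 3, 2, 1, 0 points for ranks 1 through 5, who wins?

E: 34·3 + 28·3 + 6·2 + 8·1 + 37·2 + 24·3 + 29·4 = 468
B: 34·0 + 28·2 + 6·1 + 8·2 + 37·4 + 24·4 + 29·0 = 322
C: 34·4 + 28·4 + 6·4 + 8·3 + 37·0 + 24·1 + 29·2 = 378
D: 34·1 + 28·1 + 6·3 + 8·4 + 37·3 + 24·2 + 29·1 = 300
A: 34·2 + 28·0 + 6·0 + 8·0 + 37·1 + 24·0 + 29·3 = 192
E has the highest Borda score (468).

E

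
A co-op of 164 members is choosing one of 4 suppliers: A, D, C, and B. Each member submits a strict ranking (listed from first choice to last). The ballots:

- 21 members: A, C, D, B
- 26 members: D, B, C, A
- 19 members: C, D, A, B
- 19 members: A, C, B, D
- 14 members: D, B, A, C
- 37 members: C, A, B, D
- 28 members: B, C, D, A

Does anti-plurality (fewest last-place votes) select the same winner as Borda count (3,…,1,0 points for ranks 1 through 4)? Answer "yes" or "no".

yes

Anti-plurality — last-place votes: A 54, D 56, C 14, B 40. Winner: C.
Borda — scores: A 227, D 207, C 330, B 220. Winner: C.
The two methods agree.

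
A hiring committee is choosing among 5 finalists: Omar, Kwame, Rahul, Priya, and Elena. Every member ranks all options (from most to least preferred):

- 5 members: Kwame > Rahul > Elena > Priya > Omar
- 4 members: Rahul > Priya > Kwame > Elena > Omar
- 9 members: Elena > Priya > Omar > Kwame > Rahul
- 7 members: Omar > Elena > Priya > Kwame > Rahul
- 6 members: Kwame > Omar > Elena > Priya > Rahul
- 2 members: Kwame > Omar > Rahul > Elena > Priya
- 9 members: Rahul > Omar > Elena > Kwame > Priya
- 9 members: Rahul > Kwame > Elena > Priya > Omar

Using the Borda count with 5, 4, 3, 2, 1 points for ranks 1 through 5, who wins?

Omar: 5·1 + 4·1 + 9·3 + 7·5 + 6·4 + 2·4 + 9·4 + 9·1 = 148
Kwame: 5·5 + 4·3 + 9·2 + 7·2 + 6·5 + 2·5 + 9·2 + 9·4 = 163
Rahul: 5·4 + 4·5 + 9·1 + 7·1 + 6·1 + 2·3 + 9·5 + 9·5 = 158
Priya: 5·2 + 4·4 + 9·4 + 7·3 + 6·2 + 2·1 + 9·1 + 9·2 = 124
Elena: 5·3 + 4·2 + 9·5 + 7·4 + 6·3 + 2·2 + 9·3 + 9·3 = 172
Elena has the highest Borda score (172).

Elena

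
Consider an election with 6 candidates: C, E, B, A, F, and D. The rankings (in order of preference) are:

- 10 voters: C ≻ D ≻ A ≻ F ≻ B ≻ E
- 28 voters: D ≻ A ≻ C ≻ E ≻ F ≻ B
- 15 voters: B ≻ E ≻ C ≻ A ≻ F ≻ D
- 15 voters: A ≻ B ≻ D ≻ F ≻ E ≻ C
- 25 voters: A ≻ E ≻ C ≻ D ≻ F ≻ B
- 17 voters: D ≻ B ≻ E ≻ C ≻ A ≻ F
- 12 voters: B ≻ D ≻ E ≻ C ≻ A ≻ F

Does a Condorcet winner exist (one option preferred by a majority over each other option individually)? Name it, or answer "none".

D

D vs C: 72–50 for D.
D vs E: 82–40 for D.
D vs B: 80–42 for D.
D vs A: 67–55 for D.
D vs F: 107–15 for D.
D beats every other option head-to-head.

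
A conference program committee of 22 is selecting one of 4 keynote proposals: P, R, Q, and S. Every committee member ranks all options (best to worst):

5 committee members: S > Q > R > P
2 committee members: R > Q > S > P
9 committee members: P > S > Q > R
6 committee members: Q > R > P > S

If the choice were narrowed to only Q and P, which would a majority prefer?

Voters preferring Q to P: 13; preferring P to Q: 9.
Q wins the head-to-head.

Q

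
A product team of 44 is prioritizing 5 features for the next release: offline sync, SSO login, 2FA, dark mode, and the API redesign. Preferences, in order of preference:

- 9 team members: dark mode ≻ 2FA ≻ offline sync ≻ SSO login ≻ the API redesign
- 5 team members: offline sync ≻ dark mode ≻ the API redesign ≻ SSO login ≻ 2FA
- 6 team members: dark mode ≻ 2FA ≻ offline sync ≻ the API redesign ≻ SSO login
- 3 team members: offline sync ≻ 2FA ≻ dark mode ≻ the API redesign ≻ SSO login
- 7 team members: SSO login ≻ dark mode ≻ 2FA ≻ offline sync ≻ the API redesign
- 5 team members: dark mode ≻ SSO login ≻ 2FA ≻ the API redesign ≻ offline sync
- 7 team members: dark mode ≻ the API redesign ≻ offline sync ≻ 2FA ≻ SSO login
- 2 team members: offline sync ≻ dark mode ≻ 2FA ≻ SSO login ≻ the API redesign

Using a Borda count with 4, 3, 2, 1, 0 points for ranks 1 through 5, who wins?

dark mode

offline sync: 9·2 + 5·4 + 6·2 + 3·4 + 7·1 + 5·0 + 7·2 + 2·4 = 91
SSO login: 9·1 + 5·1 + 6·0 + 3·0 + 7·4 + 5·3 + 7·0 + 2·1 = 59
2FA: 9·3 + 5·0 + 6·3 + 3·3 + 7·2 + 5·2 + 7·1 + 2·2 = 89
dark mode: 9·4 + 5·3 + 6·4 + 3·2 + 7·3 + 5·4 + 7·4 + 2·3 = 156
the API redesign: 9·0 + 5·2 + 6·1 + 3·1 + 7·0 + 5·1 + 7·3 + 2·0 = 45
dark mode has the highest Borda score (156).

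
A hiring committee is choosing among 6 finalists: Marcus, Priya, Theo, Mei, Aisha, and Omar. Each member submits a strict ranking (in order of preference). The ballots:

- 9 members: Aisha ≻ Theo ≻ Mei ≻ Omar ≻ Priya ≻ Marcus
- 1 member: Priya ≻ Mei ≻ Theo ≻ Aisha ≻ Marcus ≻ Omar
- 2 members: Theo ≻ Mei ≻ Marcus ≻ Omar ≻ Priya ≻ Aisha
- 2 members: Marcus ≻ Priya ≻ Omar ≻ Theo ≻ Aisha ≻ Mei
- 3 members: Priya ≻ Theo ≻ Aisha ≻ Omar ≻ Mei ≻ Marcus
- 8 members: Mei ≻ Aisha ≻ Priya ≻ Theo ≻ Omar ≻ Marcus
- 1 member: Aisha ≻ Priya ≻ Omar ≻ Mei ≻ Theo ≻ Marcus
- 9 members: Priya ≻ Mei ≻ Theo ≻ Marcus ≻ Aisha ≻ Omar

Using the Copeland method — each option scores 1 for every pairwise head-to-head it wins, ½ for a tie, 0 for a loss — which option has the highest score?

Mei

Marcus: loses to Priya, Theo, Mei, Aisha, and Omar → score 0.
Priya: beats Marcus, Theo, and Omar; loses to Mei and Aisha → score 3.
Theo: beats Marcus and Omar; loses to Priya, Mei, and Aisha → score 2.
Mei: beats Marcus, Priya, Theo, Aisha, and Omar → score 5.
Aisha: beats Marcus, Priya, Theo, and Omar; loses to Mei → score 4.
Omar: beats Marcus; loses to Priya, Theo, Mei, and Aisha → score 1.
Mei has the best pairwise record.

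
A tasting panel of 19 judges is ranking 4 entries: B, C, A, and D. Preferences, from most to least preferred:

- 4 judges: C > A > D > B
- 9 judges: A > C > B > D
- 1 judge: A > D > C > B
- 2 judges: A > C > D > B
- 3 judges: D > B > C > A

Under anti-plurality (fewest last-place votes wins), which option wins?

Last-place votes: B 7, C 0, A 3, D 9.
C is ranked last by the fewest voters, so C wins.

C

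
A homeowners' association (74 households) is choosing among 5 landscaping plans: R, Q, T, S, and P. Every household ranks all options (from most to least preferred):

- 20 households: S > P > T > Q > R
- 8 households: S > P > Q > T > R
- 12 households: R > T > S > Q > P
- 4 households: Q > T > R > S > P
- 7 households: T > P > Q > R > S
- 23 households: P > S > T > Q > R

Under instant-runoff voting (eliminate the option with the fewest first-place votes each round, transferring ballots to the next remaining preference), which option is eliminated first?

Round 1: R 12, Q 4, T 7, S 28, P 23. Eliminate Q.

Q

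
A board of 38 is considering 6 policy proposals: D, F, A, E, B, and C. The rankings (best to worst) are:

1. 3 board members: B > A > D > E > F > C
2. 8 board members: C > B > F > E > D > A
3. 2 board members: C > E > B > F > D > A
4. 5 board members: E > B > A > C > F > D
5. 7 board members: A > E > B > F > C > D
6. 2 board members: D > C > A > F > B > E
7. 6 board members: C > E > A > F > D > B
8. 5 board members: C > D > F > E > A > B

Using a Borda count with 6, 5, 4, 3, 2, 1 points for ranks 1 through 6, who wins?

D: 3·4 + 8·2 + 2·2 + 5·1 + 7·1 + 2·6 + 6·2 + 5·5 = 93
F: 3·2 + 8·4 + 2·3 + 5·2 + 7·3 + 2·3 + 6·3 + 5·4 = 119
A: 3·5 + 8·1 + 2·1 + 5·4 + 7·6 + 2·4 + 6·4 + 5·2 = 129
E: 3·3 + 8·3 + 2·5 + 5·6 + 7·5 + 2·1 + 6·5 + 5·3 = 155
B: 3·6 + 8·5 + 2·4 + 5·5 + 7·4 + 2·2 + 6·1 + 5·1 = 134
C: 3·1 + 8·6 + 2·6 + 5·3 + 7·2 + 2·5 + 6·6 + 5·6 = 168
C has the highest Borda score (168).

C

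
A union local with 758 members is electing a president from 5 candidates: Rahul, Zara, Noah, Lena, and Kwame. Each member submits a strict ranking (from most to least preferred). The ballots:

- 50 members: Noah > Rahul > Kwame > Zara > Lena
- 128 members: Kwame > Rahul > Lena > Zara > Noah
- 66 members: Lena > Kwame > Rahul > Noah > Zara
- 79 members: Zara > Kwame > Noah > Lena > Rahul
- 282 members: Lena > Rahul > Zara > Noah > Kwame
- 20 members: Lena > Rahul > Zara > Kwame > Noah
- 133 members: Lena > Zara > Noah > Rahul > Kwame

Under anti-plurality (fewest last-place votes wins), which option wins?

Last-place votes: Rahul 79, Zara 66, Noah 148, Lena 50, Kwame 415.
Lena is ranked last by the fewest voters, so Lena wins.

Lena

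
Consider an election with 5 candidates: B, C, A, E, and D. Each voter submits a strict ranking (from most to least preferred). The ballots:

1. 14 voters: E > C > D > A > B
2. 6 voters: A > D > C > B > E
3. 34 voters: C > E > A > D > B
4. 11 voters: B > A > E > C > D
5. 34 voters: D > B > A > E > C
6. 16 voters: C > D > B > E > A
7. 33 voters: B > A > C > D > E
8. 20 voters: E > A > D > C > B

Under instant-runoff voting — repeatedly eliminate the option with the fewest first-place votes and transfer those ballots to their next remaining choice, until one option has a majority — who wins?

Round 1: B 44, C 50, A 6, E 34, D 34. Eliminate A.
Round 2: B 44, C 50, E 34, D 40. Eliminate E.
Round 3: B 44, C 64, D 60. Eliminate B.
Round 4: C 108, D 60. C has a majority.

C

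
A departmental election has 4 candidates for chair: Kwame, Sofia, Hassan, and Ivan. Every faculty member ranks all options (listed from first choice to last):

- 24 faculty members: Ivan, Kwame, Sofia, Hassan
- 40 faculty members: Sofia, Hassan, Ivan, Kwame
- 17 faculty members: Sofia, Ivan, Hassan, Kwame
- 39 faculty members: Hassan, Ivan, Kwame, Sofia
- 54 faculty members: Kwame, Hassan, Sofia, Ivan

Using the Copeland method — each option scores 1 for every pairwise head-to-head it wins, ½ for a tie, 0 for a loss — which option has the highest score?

Hassan

Kwame: beats Sofia; loses to Hassan and Ivan → score 1.
Sofia: beats Ivan; loses to Kwame and Hassan → score 1.
Hassan: beats Kwame, Sofia, and Ivan → score 3.
Ivan: beats Kwame; loses to Sofia and Hassan → score 1.
Hassan has the best pairwise record.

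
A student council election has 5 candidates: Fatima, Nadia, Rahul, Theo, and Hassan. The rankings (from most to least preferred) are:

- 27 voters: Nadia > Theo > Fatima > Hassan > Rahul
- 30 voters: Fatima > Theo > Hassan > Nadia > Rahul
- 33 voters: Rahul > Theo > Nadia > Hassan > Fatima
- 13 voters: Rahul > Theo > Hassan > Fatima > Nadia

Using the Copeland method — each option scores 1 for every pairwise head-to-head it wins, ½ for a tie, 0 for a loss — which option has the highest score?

Theo

Fatima: beats Rahul and Hassan; loses to Nadia and Theo → score 2.
Nadia: beats Fatima, Rahul, and Hassan; loses to Theo → score 3.
Rahul: loses to Fatima, Nadia, Theo, and Hassan → score 0.
Theo: beats Fatima, Nadia, Rahul, and Hassan → score 4.
Hassan: beats Rahul; loses to Fatima, Nadia, and Theo → score 1.
Theo has the best pairwise record.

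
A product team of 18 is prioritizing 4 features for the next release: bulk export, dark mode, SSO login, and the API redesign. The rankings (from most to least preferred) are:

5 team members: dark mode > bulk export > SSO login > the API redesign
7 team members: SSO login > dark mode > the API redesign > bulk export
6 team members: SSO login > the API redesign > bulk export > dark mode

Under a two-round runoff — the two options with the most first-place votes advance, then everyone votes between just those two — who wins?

Round 1 first-place votes: bulk export 0, dark mode 5, SSO login 13, the API redesign 0.
SSO login and dark mode advance.
Runoff: SSO login is preferred to dark mode by 13 voters; dark mode by 5.
SSO login wins the runoff.

SSO login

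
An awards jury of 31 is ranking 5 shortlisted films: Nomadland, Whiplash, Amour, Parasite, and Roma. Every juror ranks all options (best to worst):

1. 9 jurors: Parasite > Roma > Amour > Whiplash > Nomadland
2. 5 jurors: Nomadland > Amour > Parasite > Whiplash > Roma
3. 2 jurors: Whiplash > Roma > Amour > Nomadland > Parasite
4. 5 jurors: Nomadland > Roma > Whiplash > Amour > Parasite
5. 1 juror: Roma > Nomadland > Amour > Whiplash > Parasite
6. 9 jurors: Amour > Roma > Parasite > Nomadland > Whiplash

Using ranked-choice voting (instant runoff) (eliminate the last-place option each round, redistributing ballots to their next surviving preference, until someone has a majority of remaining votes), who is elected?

Round 1: Nomadland 10, Whiplash 2, Amour 9, Parasite 9, Roma 1. Eliminate Roma.
Round 2: Nomadland 11, Whiplash 2, Amour 9, Parasite 9. Eliminate Whiplash.
Round 3: Nomadland 11, Amour 11, Parasite 9. Eliminate Parasite.
Round 4: Nomadland 11, Amour 20. Amour has a majority.

Amour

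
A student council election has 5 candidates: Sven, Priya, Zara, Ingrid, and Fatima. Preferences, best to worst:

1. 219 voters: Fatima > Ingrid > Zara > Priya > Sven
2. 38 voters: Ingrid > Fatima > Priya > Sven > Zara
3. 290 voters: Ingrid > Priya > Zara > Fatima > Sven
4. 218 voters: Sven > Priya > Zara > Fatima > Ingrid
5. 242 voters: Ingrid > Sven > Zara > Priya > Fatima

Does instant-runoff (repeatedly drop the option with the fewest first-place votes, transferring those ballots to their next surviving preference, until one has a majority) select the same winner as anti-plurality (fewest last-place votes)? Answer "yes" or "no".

Instant-runoff — R1 Sven 218, Priya 0, Zara 0, Ingrid 570, Fatima 219 (Ingrid winner). Winner: Ingrid.
Anti-plurality — last-place votes: Sven 509, Priya 0, Zara 38, Ingrid 218, Fatima 242. Winner: Priya.
The two methods disagree.

no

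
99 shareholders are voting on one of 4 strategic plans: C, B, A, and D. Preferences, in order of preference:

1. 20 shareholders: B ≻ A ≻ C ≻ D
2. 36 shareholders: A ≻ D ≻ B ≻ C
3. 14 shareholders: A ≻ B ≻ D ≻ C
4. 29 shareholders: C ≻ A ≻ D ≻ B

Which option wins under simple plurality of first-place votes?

First-place votes: C 29, B 20, A 50, D 0.
A has the most first-place votes.

A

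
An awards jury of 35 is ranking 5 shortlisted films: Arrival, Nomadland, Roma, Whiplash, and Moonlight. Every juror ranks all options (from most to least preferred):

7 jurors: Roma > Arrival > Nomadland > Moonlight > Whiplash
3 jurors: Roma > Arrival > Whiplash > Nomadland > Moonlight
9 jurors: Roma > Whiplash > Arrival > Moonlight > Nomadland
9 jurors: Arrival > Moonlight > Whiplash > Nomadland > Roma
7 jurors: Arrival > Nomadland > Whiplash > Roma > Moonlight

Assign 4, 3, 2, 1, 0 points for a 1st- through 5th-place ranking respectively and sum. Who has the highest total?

Arrival

Arrival: 7·3 + 3·3 + 9·2 + 9·4 + 7·4 = 112
Nomadland: 7·2 + 3·1 + 9·0 + 9·1 + 7·3 = 47
Roma: 7·4 + 3·4 + 9·4 + 9·0 + 7·1 = 83
Whiplash: 7·0 + 3·2 + 9·3 + 9·2 + 7·2 = 65
Moonlight: 7·1 + 3·0 + 9·1 + 9·3 + 7·0 = 43
Arrival has the highest Borda score (112).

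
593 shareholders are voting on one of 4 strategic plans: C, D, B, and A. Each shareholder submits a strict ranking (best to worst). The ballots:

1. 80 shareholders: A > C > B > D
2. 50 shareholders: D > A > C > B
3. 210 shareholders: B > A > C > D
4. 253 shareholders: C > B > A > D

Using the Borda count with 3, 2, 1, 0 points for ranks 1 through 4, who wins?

B

C: 80·2 + 50·1 + 210·1 + 253·3 = 1179
D: 80·0 + 50·3 + 210·0 + 253·0 = 150
B: 80·1 + 50·0 + 210·3 + 253·2 = 1216
A: 80·3 + 50·2 + 210·2 + 253·1 = 1013
B has the highest Borda score (1216).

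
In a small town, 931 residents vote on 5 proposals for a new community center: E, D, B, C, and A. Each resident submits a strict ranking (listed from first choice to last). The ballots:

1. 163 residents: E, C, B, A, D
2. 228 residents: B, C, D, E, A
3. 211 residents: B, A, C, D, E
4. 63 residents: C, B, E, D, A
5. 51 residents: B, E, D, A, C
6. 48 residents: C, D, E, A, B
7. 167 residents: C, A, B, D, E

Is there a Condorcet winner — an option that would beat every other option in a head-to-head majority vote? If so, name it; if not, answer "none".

B

B vs E: 720–211 for B.
B vs D: 883–48 for B.
B vs C: 490–441 for B.
B vs A: 716–215 for B.
B beats every other option head-to-head.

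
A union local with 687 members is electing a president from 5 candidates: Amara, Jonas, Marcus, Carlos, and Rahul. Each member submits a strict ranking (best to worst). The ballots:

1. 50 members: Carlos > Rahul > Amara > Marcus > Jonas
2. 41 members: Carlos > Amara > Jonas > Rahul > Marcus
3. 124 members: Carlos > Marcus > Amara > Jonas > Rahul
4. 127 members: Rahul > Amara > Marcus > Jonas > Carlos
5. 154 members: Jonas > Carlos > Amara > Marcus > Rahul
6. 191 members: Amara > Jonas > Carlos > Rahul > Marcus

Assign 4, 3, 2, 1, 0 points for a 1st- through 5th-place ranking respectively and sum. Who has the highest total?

Amara: 50·2 + 41·3 + 124·2 + 127·3 + 154·2 + 191·4 = 1924
Jonas: 50·0 + 41·2 + 124·1 + 127·1 + 154·4 + 191·3 = 1522
Marcus: 50·1 + 41·0 + 124·3 + 127·2 + 154·1 + 191·0 = 830
Carlos: 50·4 + 41·4 + 124·4 + 127·0 + 154·3 + 191·2 = 1704
Rahul: 50·3 + 41·1 + 124·0 + 127·4 + 154·0 + 191·1 = 890
Amara has the highest Borda score (1924).

Amara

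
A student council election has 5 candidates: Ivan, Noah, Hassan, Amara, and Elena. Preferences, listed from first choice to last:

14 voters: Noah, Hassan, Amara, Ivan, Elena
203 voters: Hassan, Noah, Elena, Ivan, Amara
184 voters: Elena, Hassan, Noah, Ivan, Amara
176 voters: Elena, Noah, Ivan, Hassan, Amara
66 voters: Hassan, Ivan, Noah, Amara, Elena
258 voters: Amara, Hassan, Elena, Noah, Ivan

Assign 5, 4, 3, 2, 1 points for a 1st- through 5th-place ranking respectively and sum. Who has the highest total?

Ivan: 14·2 + 203·2 + 184·2 + 176·3 + 66·4 + 258·1 = 1852
Noah: 14·5 + 203·4 + 184·3 + 176·4 + 66·3 + 258·2 = 2852
Hassan: 14·4 + 203·5 + 184·4 + 176·2 + 66·5 + 258·4 = 3521
Amara: 14·3 + 203·1 + 184·1 + 176·1 + 66·2 + 258·5 = 2027
Elena: 14·1 + 203·3 + 184·5 + 176·5 + 66·1 + 258·3 = 3263
Hassan has the highest Borda score (3521).

Hassan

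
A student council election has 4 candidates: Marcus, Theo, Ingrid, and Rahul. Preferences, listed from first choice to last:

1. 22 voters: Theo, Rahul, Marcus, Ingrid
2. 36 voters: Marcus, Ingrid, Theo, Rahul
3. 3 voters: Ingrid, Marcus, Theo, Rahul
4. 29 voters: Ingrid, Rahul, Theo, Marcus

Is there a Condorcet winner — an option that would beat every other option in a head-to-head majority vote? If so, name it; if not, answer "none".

Checking pairwise contests:
Theo beats Marcus 51–39.
Ingrid beats Theo 68–22.
Marcus beats Ingrid 58–32.
Theo beats Rahul 61–29.
Every option loses at least one head-to-head, so there is no Condorcet winner.

none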